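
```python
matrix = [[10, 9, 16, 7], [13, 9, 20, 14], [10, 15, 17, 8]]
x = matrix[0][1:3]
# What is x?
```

matrix[0] = [10, 9, 16, 7]. matrix[0] has length 4. The slice matrix[0][1:3] selects indices [1, 2] (1->9, 2->16), giving [9, 16].

[9, 16]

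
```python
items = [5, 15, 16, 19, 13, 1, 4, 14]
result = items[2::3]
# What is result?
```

items has length 8. The slice items[2::3] selects indices [2, 5] (2->16, 5->1), giving [16, 1].

[16, 1]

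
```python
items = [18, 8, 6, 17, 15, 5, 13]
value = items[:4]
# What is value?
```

items has length 7. The slice items[:4] selects indices [0, 1, 2, 3] (0->18, 1->8, 2->6, 3->17), giving [18, 8, 6, 17].

[18, 8, 6, 17]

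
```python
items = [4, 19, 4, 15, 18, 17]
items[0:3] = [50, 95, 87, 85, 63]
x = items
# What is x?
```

items starts as [4, 19, 4, 15, 18, 17] (length 6). The slice items[0:3] covers indices [0, 1, 2] with values [4, 19, 4]. Replacing that slice with [50, 95, 87, 85, 63] (different length) produces [50, 95, 87, 85, 63, 15, 18, 17].

[50, 95, 87, 85, 63, 15, 18, 17]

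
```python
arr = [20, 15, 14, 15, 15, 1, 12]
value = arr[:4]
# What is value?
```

arr has length 7. The slice arr[:4] selects indices [0, 1, 2, 3] (0->20, 1->15, 2->14, 3->15), giving [20, 15, 14, 15].

[20, 15, 14, 15]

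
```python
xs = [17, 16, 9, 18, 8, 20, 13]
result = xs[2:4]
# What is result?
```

xs has length 7. The slice xs[2:4] selects indices [2, 3] (2->9, 3->18), giving [9, 18].

[9, 18]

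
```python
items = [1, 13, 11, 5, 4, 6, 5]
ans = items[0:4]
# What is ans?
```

items has length 7. The slice items[0:4] selects indices [0, 1, 2, 3] (0->1, 1->13, 2->11, 3->5), giving [1, 13, 11, 5].

[1, 13, 11, 5]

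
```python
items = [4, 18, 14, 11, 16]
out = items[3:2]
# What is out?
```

items has length 5. The slice items[3:2] resolves to an empty index range, so the result is [].

[]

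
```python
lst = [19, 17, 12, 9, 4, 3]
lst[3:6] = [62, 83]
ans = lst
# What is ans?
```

lst starts as [19, 17, 12, 9, 4, 3] (length 6). The slice lst[3:6] covers indices [3, 4, 5] with values [9, 4, 3]. Replacing that slice with [62, 83] (different length) produces [19, 17, 12, 62, 83].

[19, 17, 12, 62, 83]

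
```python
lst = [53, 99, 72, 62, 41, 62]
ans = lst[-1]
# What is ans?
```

lst has length 6. Negative index -1 maps to positive index 6 + (-1) = 5. lst[5] = 62.

62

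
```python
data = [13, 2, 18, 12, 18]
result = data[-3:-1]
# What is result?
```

data has length 5. The slice data[-3:-1] selects indices [2, 3] (2->18, 3->12), giving [18, 12].

[18, 12]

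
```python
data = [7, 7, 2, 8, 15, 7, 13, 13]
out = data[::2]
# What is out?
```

data has length 8. The slice data[::2] selects indices [0, 2, 4, 6] (0->7, 2->2, 4->15, 6->13), giving [7, 2, 15, 13].

[7, 2, 15, 13]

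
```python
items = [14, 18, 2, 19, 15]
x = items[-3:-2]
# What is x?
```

items has length 5. The slice items[-3:-2] selects indices [2] (2->2), giving [2].

[2]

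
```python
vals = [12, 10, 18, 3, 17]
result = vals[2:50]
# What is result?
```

vals has length 5. The slice vals[2:50] selects indices [2, 3, 4] (2->18, 3->3, 4->17), giving [18, 3, 17].

[18, 3, 17]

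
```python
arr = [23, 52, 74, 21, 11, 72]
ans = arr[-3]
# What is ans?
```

arr has length 6. Negative index -3 maps to positive index 6 + (-3) = 3. arr[3] = 21.

21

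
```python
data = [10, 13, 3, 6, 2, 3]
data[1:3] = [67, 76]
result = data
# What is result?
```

data starts as [10, 13, 3, 6, 2, 3] (length 6). The slice data[1:3] covers indices [1, 2] with values [13, 3]. Replacing that slice with [67, 76] (same length) produces [10, 67, 76, 6, 2, 3].

[10, 67, 76, 6, 2, 3]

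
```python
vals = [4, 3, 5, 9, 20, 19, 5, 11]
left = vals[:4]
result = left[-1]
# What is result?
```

vals has length 8. The slice vals[:4] selects indices [0, 1, 2, 3] (0->4, 1->3, 2->5, 3->9), giving [4, 3, 5, 9]. So left = [4, 3, 5, 9]. Then left[-1] = 9.

9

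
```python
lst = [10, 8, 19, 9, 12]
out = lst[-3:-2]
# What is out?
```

lst has length 5. The slice lst[-3:-2] selects indices [2] (2->19), giving [19].

[19]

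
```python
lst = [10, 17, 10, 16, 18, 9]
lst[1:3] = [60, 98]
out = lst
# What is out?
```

lst starts as [10, 17, 10, 16, 18, 9] (length 6). The slice lst[1:3] covers indices [1, 2] with values [17, 10]. Replacing that slice with [60, 98] (same length) produces [10, 60, 98, 16, 18, 9].

[10, 60, 98, 16, 18, 9]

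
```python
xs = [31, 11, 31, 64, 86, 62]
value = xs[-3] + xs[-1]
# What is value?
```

xs has length 6. Negative index -3 maps to positive index 6 + (-3) = 3. xs[3] = 64.
xs has length 6. Negative index -1 maps to positive index 6 + (-1) = 5. xs[5] = 62.
Sum: 64 + 62 = 126.

126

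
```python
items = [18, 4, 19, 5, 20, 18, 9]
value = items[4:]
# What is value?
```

items has length 7. The slice items[4:] selects indices [4, 5, 6] (4->20, 5->18, 6->9), giving [20, 18, 9].

[20, 18, 9]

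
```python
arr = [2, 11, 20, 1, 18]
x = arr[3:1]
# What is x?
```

arr has length 5. The slice arr[3:1] resolves to an empty index range, so the result is [].

[]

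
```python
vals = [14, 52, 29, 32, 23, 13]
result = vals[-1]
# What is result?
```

vals has length 6. Negative index -1 maps to positive index 6 + (-1) = 5. vals[5] = 13.

13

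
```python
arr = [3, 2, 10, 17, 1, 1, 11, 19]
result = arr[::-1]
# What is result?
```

arr has length 8. The slice arr[::-1] selects indices [7, 6, 5, 4, 3, 2, 1, 0] (7->19, 6->11, 5->1, 4->1, 3->17, 2->10, 1->2, 0->3), giving [19, 11, 1, 1, 17, 10, 2, 3].

[19, 11, 1, 1, 17, 10, 2, 3]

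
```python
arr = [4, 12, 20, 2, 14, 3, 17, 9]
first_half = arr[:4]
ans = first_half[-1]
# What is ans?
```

arr has length 8. The slice arr[:4] selects indices [0, 1, 2, 3] (0->4, 1->12, 2->20, 3->2), giving [4, 12, 20, 2]. So first_half = [4, 12, 20, 2]. Then first_half[-1] = 2.

2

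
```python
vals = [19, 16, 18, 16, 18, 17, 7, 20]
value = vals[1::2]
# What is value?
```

vals has length 8. The slice vals[1::2] selects indices [1, 3, 5, 7] (1->16, 3->16, 5->17, 7->20), giving [16, 16, 17, 20].

[16, 16, 17, 20]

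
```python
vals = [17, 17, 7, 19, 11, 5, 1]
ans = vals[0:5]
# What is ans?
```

vals has length 7. The slice vals[0:5] selects indices [0, 1, 2, 3, 4] (0->17, 1->17, 2->7, 3->19, 4->11), giving [17, 17, 7, 19, 11].

[17, 17, 7, 19, 11]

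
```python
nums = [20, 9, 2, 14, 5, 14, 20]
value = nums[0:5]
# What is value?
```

nums has length 7. The slice nums[0:5] selects indices [0, 1, 2, 3, 4] (0->20, 1->9, 2->2, 3->14, 4->5), giving [20, 9, 2, 14, 5].

[20, 9, 2, 14, 5]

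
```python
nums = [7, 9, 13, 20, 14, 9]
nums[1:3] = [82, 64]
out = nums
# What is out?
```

nums starts as [7, 9, 13, 20, 14, 9] (length 6). The slice nums[1:3] covers indices [1, 2] with values [9, 13]. Replacing that slice with [82, 64] (same length) produces [7, 82, 64, 20, 14, 9].

[7, 82, 64, 20, 14, 9]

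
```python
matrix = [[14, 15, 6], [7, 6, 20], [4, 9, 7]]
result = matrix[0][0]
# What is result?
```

matrix[0] = [14, 15, 6]. Taking column 0 of that row yields 14.

14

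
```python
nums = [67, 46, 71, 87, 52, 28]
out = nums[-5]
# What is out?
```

nums has length 6. Negative index -5 maps to positive index 6 + (-5) = 1. nums[1] = 46.

46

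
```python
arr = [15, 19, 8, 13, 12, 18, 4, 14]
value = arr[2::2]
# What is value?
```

arr has length 8. The slice arr[2::2] selects indices [2, 4, 6] (2->8, 4->12, 6->4), giving [8, 12, 4].

[8, 12, 4]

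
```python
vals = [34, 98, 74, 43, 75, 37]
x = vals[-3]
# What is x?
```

vals has length 6. Negative index -3 maps to positive index 6 + (-3) = 3. vals[3] = 43.

43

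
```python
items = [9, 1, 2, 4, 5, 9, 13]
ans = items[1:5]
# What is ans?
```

items has length 7. The slice items[1:5] selects indices [1, 2, 3, 4] (1->1, 2->2, 3->4, 4->5), giving [1, 2, 4, 5].

[1, 2, 4, 5]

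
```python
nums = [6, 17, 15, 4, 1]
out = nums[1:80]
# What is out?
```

nums has length 5. The slice nums[1:80] selects indices [1, 2, 3, 4] (1->17, 2->15, 3->4, 4->1), giving [17, 15, 4, 1].

[17, 15, 4, 1]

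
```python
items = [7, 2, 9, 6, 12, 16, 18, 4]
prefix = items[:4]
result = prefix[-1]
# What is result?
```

items has length 8. The slice items[:4] selects indices [0, 1, 2, 3] (0->7, 1->2, 2->9, 3->6), giving [7, 2, 9, 6]. So prefix = [7, 2, 9, 6]. Then prefix[-1] = 6.

6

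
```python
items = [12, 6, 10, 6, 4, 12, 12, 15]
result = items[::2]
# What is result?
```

items has length 8. The slice items[::2] selects indices [0, 2, 4, 6] (0->12, 2->10, 4->4, 6->12), giving [12, 10, 4, 12].

[12, 10, 4, 12]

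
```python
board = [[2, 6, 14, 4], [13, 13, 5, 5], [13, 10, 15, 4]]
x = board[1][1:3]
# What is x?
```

board[1] = [13, 13, 5, 5]. board[1] has length 4. The slice board[1][1:3] selects indices [1, 2] (1->13, 2->5), giving [13, 5].

[13, 5]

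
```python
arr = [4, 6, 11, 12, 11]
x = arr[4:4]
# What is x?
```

arr has length 5. The slice arr[4:4] resolves to an empty index range, so the result is [].

[]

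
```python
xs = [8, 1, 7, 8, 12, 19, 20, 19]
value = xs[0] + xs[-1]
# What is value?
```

xs has length 8. xs[0] = 8.
xs has length 8. Negative index -1 maps to positive index 8 + (-1) = 7. xs[7] = 19.
Sum: 8 + 19 = 27.

27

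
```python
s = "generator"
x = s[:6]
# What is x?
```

s has length 9. The slice s[:6] selects indices [0, 1, 2, 3, 4, 5] (0->'g', 1->'e', 2->'n', 3->'e', 4->'r', 5->'a'), giving 'genera'.

'genera'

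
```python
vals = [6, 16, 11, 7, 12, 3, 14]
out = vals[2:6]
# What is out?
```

vals has length 7. The slice vals[2:6] selects indices [2, 3, 4, 5] (2->11, 3->7, 4->12, 5->3), giving [11, 7, 12, 3].

[11, 7, 12, 3]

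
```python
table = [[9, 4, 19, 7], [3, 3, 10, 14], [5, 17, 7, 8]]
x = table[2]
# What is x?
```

table has 3 rows. Row 2 is [5, 17, 7, 8].

[5, 17, 7, 8]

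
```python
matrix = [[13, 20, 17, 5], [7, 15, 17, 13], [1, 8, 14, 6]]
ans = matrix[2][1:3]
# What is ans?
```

matrix[2] = [1, 8, 14, 6]. matrix[2] has length 4. The slice matrix[2][1:3] selects indices [1, 2] (1->8, 2->14), giving [8, 14].

[8, 14]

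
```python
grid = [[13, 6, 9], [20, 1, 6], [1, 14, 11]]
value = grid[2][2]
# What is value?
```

grid[2] = [1, 14, 11]. Taking column 2 of that row yields 11.

11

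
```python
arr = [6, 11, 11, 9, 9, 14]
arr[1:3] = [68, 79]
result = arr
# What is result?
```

arr starts as [6, 11, 11, 9, 9, 14] (length 6). The slice arr[1:3] covers indices [1, 2] with values [11, 11]. Replacing that slice with [68, 79] (same length) produces [6, 68, 79, 9, 9, 14].

[6, 68, 79, 9, 9, 14]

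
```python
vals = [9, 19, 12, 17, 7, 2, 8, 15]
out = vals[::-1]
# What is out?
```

vals has length 8. The slice vals[::-1] selects indices [7, 6, 5, 4, 3, 2, 1, 0] (7->15, 6->8, 5->2, 4->7, 3->17, 2->12, 1->19, 0->9), giving [15, 8, 2, 7, 17, 12, 19, 9].

[15, 8, 2, 7, 17, 12, 19, 9]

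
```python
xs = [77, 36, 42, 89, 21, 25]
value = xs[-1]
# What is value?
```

xs has length 6. Negative index -1 maps to positive index 6 + (-1) = 5. xs[5] = 25.

25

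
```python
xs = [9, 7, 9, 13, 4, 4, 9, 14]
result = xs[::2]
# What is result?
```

xs has length 8. The slice xs[::2] selects indices [0, 2, 4, 6] (0->9, 2->9, 4->4, 6->9), giving [9, 9, 4, 9].

[9, 9, 4, 9]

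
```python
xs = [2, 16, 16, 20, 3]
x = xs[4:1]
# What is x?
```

xs has length 5. The slice xs[4:1] resolves to an empty index range, so the result is [].

[]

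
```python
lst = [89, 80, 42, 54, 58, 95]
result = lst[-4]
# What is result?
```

lst has length 6. Negative index -4 maps to positive index 6 + (-4) = 2. lst[2] = 42.

42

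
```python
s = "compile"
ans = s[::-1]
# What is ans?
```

s has length 7. The slice s[::-1] selects indices [6, 5, 4, 3, 2, 1, 0] (6->'e', 5->'l', 4->'i', 3->'p', 2->'m', 1->'o', 0->'c'), giving 'elipmoc'.

'elipmoc'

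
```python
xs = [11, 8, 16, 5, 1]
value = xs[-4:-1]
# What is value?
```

xs has length 5. The slice xs[-4:-1] selects indices [1, 2, 3] (1->8, 2->16, 3->5), giving [8, 16, 5].

[8, 16, 5]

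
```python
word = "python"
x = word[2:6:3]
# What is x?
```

word has length 6. The slice word[2:6:3] selects indices [2, 5] (2->'t', 5->'n'), giving 'tn'.

'tn'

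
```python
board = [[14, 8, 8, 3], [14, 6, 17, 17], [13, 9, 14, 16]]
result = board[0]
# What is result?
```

board has 3 rows. Row 0 is [14, 8, 8, 3].

[14, 8, 8, 3]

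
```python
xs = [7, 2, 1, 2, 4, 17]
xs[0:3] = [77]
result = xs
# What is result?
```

xs starts as [7, 2, 1, 2, 4, 17] (length 6). The slice xs[0:3] covers indices [0, 1, 2] with values [7, 2, 1]. Replacing that slice with [77] (different length) produces [77, 2, 4, 17].

[77, 2, 4, 17]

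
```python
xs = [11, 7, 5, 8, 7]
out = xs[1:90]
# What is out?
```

xs has length 5. The slice xs[1:90] selects indices [1, 2, 3, 4] (1->7, 2->5, 3->8, 4->7), giving [7, 5, 8, 7].

[7, 5, 8, 7]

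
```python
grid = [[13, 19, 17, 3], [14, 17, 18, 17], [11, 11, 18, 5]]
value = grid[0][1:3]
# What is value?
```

grid[0] = [13, 19, 17, 3]. grid[0] has length 4. The slice grid[0][1:3] selects indices [1, 2] (1->19, 2->17), giving [19, 17].

[19, 17]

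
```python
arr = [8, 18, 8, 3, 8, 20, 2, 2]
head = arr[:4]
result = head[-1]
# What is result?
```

arr has length 8. The slice arr[:4] selects indices [0, 1, 2, 3] (0->8, 1->18, 2->8, 3->3), giving [8, 18, 8, 3]. So head = [8, 18, 8, 3]. Then head[-1] = 3.

3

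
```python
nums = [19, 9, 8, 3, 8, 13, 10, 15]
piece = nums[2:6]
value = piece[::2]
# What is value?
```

nums has length 8. The slice nums[2:6] selects indices [2, 3, 4, 5] (2->8, 3->3, 4->8, 5->13), giving [8, 3, 8, 13]. So piece = [8, 3, 8, 13]. piece has length 4. The slice piece[::2] selects indices [0, 2] (0->8, 2->8), giving [8, 8].

[8, 8]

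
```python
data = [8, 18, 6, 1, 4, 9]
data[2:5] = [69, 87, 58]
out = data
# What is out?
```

data starts as [8, 18, 6, 1, 4, 9] (length 6). The slice data[2:5] covers indices [2, 3, 4] with values [6, 1, 4]. Replacing that slice with [69, 87, 58] (same length) produces [8, 18, 69, 87, 58, 9].

[8, 18, 69, 87, 58, 9]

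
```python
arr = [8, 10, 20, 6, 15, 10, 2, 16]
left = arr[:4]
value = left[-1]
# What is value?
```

arr has length 8. The slice arr[:4] selects indices [0, 1, 2, 3] (0->8, 1->10, 2->20, 3->6), giving [8, 10, 20, 6]. So left = [8, 10, 20, 6]. Then left[-1] = 6.

6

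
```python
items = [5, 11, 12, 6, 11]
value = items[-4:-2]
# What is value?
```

items has length 5. The slice items[-4:-2] selects indices [1, 2] (1->11, 2->12), giving [11, 12].

[11, 12]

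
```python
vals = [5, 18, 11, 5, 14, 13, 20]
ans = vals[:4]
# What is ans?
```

vals has length 7. The slice vals[:4] selects indices [0, 1, 2, 3] (0->5, 1->18, 2->11, 3->5), giving [5, 18, 11, 5].

[5, 18, 11, 5]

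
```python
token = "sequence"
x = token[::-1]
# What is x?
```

token has length 8. The slice token[::-1] selects indices [7, 6, 5, 4, 3, 2, 1, 0] (7->'e', 6->'c', 5->'n', 4->'e', 3->'u', 2->'q', 1->'e', 0->'s'), giving 'ecneuqes'.

'ecneuqes'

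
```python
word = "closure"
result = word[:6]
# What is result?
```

word has length 7. The slice word[:6] selects indices [0, 1, 2, 3, 4, 5] (0->'c', 1->'l', 2->'o', 3->'s', 4->'u', 5->'r'), giving 'closur'.

'closur'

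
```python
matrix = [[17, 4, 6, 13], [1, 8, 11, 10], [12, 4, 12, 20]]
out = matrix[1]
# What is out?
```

matrix has 3 rows. Row 1 is [1, 8, 11, 10].

[1, 8, 11, 10]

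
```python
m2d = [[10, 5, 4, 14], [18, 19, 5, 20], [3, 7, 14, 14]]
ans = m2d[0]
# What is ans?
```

m2d has 3 rows. Row 0 is [10, 5, 4, 14].

[10, 5, 4, 14]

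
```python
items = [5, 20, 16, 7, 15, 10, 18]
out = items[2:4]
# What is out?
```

items has length 7. The slice items[2:4] selects indices [2, 3] (2->16, 3->7), giving [16, 7].

[16, 7]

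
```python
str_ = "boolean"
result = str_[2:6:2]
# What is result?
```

str_ has length 7. The slice str_[2:6:2] selects indices [2, 4] (2->'o', 4->'e'), giving 'oe'.

'oe'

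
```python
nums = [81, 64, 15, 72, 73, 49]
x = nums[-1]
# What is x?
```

nums has length 6. Negative index -1 maps to positive index 6 + (-1) = 5. nums[5] = 49.

49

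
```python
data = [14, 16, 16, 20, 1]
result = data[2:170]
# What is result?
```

data has length 5. The slice data[2:170] selects indices [2, 3, 4] (2->16, 3->20, 4->1), giving [16, 20, 1].

[16, 20, 1]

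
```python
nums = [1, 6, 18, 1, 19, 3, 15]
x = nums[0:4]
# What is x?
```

nums has length 7. The slice nums[0:4] selects indices [0, 1, 2, 3] (0->1, 1->6, 2->18, 3->1), giving [1, 6, 18, 1].

[1, 6, 18, 1]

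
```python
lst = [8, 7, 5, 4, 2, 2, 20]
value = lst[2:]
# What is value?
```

lst has length 7. The slice lst[2:] selects indices [2, 3, 4, 5, 6] (2->5, 3->4, 4->2, 5->2, 6->20), giving [5, 4, 2, 2, 20].

[5, 4, 2, 2, 20]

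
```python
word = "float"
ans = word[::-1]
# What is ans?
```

word has length 5. The slice word[::-1] selects indices [4, 3, 2, 1, 0] (4->'t', 3->'a', 2->'o', 1->'l', 0->'f'), giving 'taolf'.

'taolf'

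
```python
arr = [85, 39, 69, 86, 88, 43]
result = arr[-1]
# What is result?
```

arr has length 6. Negative index -1 maps to positive index 6 + (-1) = 5. arr[5] = 43.

43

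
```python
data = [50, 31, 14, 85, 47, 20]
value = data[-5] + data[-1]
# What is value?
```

data has length 6. Negative index -5 maps to positive index 6 + (-5) = 1. data[1] = 31.
data has length 6. Negative index -1 maps to positive index 6 + (-1) = 5. data[5] = 20.
Sum: 31 + 20 = 51.

51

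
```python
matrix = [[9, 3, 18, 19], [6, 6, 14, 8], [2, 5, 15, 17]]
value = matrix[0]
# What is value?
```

matrix has 3 rows. Row 0 is [9, 3, 18, 19].

[9, 3, 18, 19]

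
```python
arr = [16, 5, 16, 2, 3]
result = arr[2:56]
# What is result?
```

arr has length 5. The slice arr[2:56] selects indices [2, 3, 4] (2->16, 3->2, 4->3), giving [16, 2, 3].

[16, 2, 3]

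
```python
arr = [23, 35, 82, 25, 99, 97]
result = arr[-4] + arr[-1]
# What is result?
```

arr has length 6. Negative index -4 maps to positive index 6 + (-4) = 2. arr[2] = 82.
arr has length 6. Negative index -1 maps to positive index 6 + (-1) = 5. arr[5] = 97.
Sum: 82 + 97 = 179.

179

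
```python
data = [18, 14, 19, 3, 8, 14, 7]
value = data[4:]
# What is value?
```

data has length 7. The slice data[4:] selects indices [4, 5, 6] (4->8, 5->14, 6->7), giving [8, 14, 7].

[8, 14, 7]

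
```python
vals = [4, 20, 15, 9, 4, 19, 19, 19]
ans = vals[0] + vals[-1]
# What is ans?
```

vals has length 8. vals[0] = 4.
vals has length 8. Negative index -1 maps to positive index 8 + (-1) = 7. vals[7] = 19.
Sum: 4 + 19 = 23.

23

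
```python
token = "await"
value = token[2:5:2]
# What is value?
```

token has length 5. The slice token[2:5:2] selects indices [2, 4] (2->'a', 4->'t'), giving 'at'.

'at'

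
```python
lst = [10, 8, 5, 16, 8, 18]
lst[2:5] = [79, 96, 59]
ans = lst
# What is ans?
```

lst starts as [10, 8, 5, 16, 8, 18] (length 6). The slice lst[2:5] covers indices [2, 3, 4] with values [5, 16, 8]. Replacing that slice with [79, 96, 59] (same length) produces [10, 8, 79, 96, 59, 18].

[10, 8, 79, 96, 59, 18]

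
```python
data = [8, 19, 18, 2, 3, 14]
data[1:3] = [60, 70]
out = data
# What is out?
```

data starts as [8, 19, 18, 2, 3, 14] (length 6). The slice data[1:3] covers indices [1, 2] with values [19, 18]. Replacing that slice with [60, 70] (same length) produces [8, 60, 70, 2, 3, 14].

[8, 60, 70, 2, 3, 14]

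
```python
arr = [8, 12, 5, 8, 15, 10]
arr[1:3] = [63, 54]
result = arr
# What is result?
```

arr starts as [8, 12, 5, 8, 15, 10] (length 6). The slice arr[1:3] covers indices [1, 2] with values [12, 5]. Replacing that slice with [63, 54] (same length) produces [8, 63, 54, 8, 15, 10].

[8, 63, 54, 8, 15, 10]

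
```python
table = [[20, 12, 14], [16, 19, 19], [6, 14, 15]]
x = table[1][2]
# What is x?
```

table[1] = [16, 19, 19]. Taking column 2 of that row yields 19.

19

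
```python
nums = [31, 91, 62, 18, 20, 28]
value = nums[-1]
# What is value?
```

nums has length 6. Negative index -1 maps to positive index 6 + (-1) = 5. nums[5] = 28.

28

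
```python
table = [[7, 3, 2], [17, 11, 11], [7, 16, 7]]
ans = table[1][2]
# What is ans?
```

table[1] = [17, 11, 11]. Taking column 2 of that row yields 11.

11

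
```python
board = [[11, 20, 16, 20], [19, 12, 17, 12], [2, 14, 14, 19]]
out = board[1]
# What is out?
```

board has 3 rows. Row 1 is [19, 12, 17, 12].

[19, 12, 17, 12]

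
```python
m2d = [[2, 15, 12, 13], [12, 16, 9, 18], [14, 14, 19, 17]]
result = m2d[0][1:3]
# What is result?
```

m2d[0] = [2, 15, 12, 13]. m2d[0] has length 4. The slice m2d[0][1:3] selects indices [1, 2] (1->15, 2->12), giving [15, 12].

[15, 12]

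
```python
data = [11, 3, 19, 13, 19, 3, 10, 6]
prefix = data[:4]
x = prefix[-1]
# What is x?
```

data has length 8. The slice data[:4] selects indices [0, 1, 2, 3] (0->11, 1->3, 2->19, 3->13), giving [11, 3, 19, 13]. So prefix = [11, 3, 19, 13]. Then prefix[-1] = 13.

13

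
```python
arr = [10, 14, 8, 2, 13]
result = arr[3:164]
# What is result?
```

arr has length 5. The slice arr[3:164] selects indices [3, 4] (3->2, 4->13), giving [2, 13].

[2, 13]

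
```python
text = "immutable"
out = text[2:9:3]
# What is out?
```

text has length 9. The slice text[2:9:3] selects indices [2, 5, 8] (2->'m', 5->'a', 8->'e'), giving 'mae'.

'mae'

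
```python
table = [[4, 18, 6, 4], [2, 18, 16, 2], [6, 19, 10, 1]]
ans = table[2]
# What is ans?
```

table has 3 rows. Row 2 is [6, 19, 10, 1].

[6, 19, 10, 1]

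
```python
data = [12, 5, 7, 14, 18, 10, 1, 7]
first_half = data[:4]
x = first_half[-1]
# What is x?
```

data has length 8. The slice data[:4] selects indices [0, 1, 2, 3] (0->12, 1->5, 2->7, 3->14), giving [12, 5, 7, 14]. So first_half = [12, 5, 7, 14]. Then first_half[-1] = 14.

14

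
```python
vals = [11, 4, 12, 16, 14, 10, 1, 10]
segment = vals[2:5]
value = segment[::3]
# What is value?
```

vals has length 8. The slice vals[2:5] selects indices [2, 3, 4] (2->12, 3->16, 4->14), giving [12, 16, 14]. So segment = [12, 16, 14]. segment has length 3. The slice segment[::3] selects indices [0] (0->12), giving [12].

[12]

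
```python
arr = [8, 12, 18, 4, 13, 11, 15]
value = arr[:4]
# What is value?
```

arr has length 7. The slice arr[:4] selects indices [0, 1, 2, 3] (0->8, 1->12, 2->18, 3->4), giving [8, 12, 18, 4].

[8, 12, 18, 4]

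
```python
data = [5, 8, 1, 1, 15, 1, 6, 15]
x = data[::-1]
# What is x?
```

data has length 8. The slice data[::-1] selects indices [7, 6, 5, 4, 3, 2, 1, 0] (7->15, 6->6, 5->1, 4->15, 3->1, 2->1, 1->8, 0->5), giving [15, 6, 1, 15, 1, 1, 8, 5].

[15, 6, 1, 15, 1, 1, 8, 5]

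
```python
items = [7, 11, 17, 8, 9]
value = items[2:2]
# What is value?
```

items has length 5. The slice items[2:2] resolves to an empty index range, so the result is [].

[]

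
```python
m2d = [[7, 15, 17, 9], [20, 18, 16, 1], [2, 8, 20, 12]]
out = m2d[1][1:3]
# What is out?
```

m2d[1] = [20, 18, 16, 1]. m2d[1] has length 4. The slice m2d[1][1:3] selects indices [1, 2] (1->18, 2->16), giving [18, 16].

[18, 16]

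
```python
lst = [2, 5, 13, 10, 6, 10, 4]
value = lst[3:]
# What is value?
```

lst has length 7. The slice lst[3:] selects indices [3, 4, 5, 6] (3->10, 4->6, 5->10, 6->4), giving [10, 6, 10, 4].

[10, 6, 10, 4]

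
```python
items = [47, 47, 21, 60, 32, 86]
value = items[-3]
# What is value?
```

items has length 6. Negative index -3 maps to positive index 6 + (-3) = 3. items[3] = 60.

60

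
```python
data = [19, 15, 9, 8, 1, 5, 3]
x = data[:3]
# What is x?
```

data has length 7. The slice data[:3] selects indices [0, 1, 2] (0->19, 1->15, 2->9), giving [19, 15, 9].

[19, 15, 9]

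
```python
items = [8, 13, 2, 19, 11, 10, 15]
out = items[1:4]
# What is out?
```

items has length 7. The slice items[1:4] selects indices [1, 2, 3] (1->13, 2->2, 3->19), giving [13, 2, 19].

[13, 2, 19]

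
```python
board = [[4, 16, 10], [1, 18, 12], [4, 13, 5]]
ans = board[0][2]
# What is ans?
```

board[0] = [4, 16, 10]. Taking column 2 of that row yields 10.

10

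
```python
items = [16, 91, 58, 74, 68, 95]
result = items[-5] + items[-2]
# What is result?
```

items has length 6. Negative index -5 maps to positive index 6 + (-5) = 1. items[1] = 91.
items has length 6. Negative index -2 maps to positive index 6 + (-2) = 4. items[4] = 68.
Sum: 91 + 68 = 159.

159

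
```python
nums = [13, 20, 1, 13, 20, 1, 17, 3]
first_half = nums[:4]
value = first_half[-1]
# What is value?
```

nums has length 8. The slice nums[:4] selects indices [0, 1, 2, 3] (0->13, 1->20, 2->1, 3->13), giving [13, 20, 1, 13]. So first_half = [13, 20, 1, 13]. Then first_half[-1] = 13.

13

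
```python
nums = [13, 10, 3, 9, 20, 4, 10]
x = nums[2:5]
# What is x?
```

nums has length 7. The slice nums[2:5] selects indices [2, 3, 4] (2->3, 3->9, 4->20), giving [3, 9, 20].

[3, 9, 20]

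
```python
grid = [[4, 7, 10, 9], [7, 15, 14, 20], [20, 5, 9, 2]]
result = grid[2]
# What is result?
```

grid has 3 rows. Row 2 is [20, 5, 9, 2].

[20, 5, 9, 2]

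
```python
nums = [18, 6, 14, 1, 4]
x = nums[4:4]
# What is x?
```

nums has length 5. The slice nums[4:4] resolves to an empty index range, so the result is [].

[]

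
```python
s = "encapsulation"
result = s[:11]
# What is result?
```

s has length 13. The slice s[:11] selects indices [0, 1, 2, 3, 4, 5, 6, 7, 8, 9, 10] (0->'e', 1->'n', 2->'c', 3->'a', 4->'p', 5->'s', 6->'u', 7->'l', 8->'a', 9->'t', 10->'i'), giving 'encapsulati'.

'encapsulati'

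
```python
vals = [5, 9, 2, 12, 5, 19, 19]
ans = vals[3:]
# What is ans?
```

vals has length 7. The slice vals[3:] selects indices [3, 4, 5, 6] (3->12, 4->5, 5->19, 6->19), giving [12, 5, 19, 19].

[12, 5, 19, 19]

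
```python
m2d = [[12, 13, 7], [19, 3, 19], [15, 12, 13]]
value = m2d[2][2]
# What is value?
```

m2d[2] = [15, 12, 13]. Taking column 2 of that row yields 13.

13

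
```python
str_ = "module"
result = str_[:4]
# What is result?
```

str_ has length 6. The slice str_[:4] selects indices [0, 1, 2, 3] (0->'m', 1->'o', 2->'d', 3->'u'), giving 'modu'.

'modu'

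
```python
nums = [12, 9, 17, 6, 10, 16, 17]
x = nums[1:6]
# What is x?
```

nums has length 7. The slice nums[1:6] selects indices [1, 2, 3, 4, 5] (1->9, 2->17, 3->6, 4->10, 5->16), giving [9, 17, 6, 10, 16].

[9, 17, 6, 10, 16]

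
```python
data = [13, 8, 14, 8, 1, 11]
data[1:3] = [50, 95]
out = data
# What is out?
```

data starts as [13, 8, 14, 8, 1, 11] (length 6). The slice data[1:3] covers indices [1, 2] with values [8, 14]. Replacing that slice with [50, 95] (same length) produces [13, 50, 95, 8, 1, 11].

[13, 50, 95, 8, 1, 11]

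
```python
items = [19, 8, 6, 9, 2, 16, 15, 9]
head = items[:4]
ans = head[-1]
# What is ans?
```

items has length 8. The slice items[:4] selects indices [0, 1, 2, 3] (0->19, 1->8, 2->6, 3->9), giving [19, 8, 6, 9]. So head = [19, 8, 6, 9]. Then head[-1] = 9.

9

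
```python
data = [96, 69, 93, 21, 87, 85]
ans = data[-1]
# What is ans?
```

data has length 6. Negative index -1 maps to positive index 6 + (-1) = 5. data[5] = 85.

85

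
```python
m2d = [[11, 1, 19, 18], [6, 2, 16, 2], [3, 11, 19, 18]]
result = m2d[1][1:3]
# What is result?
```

m2d[1] = [6, 2, 16, 2]. m2d[1] has length 4. The slice m2d[1][1:3] selects indices [1, 2] (1->2, 2->16), giving [2, 16].

[2, 16]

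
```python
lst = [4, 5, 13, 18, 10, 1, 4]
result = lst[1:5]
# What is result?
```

lst has length 7. The slice lst[1:5] selects indices [1, 2, 3, 4] (1->5, 2->13, 3->18, 4->10), giving [5, 13, 18, 10].

[5, 13, 18, 10]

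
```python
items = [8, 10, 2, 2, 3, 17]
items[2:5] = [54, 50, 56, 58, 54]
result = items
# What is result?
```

items starts as [8, 10, 2, 2, 3, 17] (length 6). The slice items[2:5] covers indices [2, 3, 4] with values [2, 2, 3]. Replacing that slice with [54, 50, 56, 58, 54] (different length) produces [8, 10, 54, 50, 56, 58, 54, 17].

[8, 10, 54, 50, 56, 58, 54, 17]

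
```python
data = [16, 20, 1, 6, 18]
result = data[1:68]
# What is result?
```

data has length 5. The slice data[1:68] selects indices [1, 2, 3, 4] (1->20, 2->1, 3->6, 4->18), giving [20, 1, 6, 18].

[20, 1, 6, 18]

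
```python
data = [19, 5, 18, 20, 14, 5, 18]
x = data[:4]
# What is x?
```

data has length 7. The slice data[:4] selects indices [0, 1, 2, 3] (0->19, 1->5, 2->18, 3->20), giving [19, 5, 18, 20].

[19, 5, 18, 20]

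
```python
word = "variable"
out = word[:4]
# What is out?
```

word has length 8. The slice word[:4] selects indices [0, 1, 2, 3] (0->'v', 1->'a', 2->'r', 3->'i'), giving 'vari'.

'vari'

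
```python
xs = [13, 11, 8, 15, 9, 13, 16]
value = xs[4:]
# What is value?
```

xs has length 7. The slice xs[4:] selects indices [4, 5, 6] (4->9, 5->13, 6->16), giving [9, 13, 16].

[9, 13, 16]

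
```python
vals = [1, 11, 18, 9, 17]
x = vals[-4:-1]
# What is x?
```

vals has length 5. The slice vals[-4:-1] selects indices [1, 2, 3] (1->11, 2->18, 3->9), giving [11, 18, 9].

[11, 18, 9]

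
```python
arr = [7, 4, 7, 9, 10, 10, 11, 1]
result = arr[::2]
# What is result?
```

arr has length 8. The slice arr[::2] selects indices [0, 2, 4, 6] (0->7, 2->7, 4->10, 6->11), giving [7, 7, 10, 11].

[7, 7, 10, 11]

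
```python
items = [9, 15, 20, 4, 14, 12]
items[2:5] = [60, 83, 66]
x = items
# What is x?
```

items starts as [9, 15, 20, 4, 14, 12] (length 6). The slice items[2:5] covers indices [2, 3, 4] with values [20, 4, 14]. Replacing that slice with [60, 83, 66] (same length) produces [9, 15, 60, 83, 66, 12].

[9, 15, 60, 83, 66, 12]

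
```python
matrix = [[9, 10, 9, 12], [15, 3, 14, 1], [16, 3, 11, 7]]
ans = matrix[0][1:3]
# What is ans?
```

matrix[0] = [9, 10, 9, 12]. matrix[0] has length 4. The slice matrix[0][1:3] selects indices [1, 2] (1->10, 2->9), giving [10, 9].

[10, 9]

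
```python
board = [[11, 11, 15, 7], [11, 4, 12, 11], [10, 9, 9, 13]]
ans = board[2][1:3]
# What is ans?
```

board[2] = [10, 9, 9, 13]. board[2] has length 4. The slice board[2][1:3] selects indices [1, 2] (1->9, 2->9), giving [9, 9].

[9, 9]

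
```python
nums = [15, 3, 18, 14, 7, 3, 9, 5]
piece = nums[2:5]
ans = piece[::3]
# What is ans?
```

nums has length 8. The slice nums[2:5] selects indices [2, 3, 4] (2->18, 3->14, 4->7), giving [18, 14, 7]. So piece = [18, 14, 7]. piece has length 3. The slice piece[::3] selects indices [0] (0->18), giving [18].

[18]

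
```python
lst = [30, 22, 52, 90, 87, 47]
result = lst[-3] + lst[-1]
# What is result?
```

lst has length 6. Negative index -3 maps to positive index 6 + (-3) = 3. lst[3] = 90.
lst has length 6. Negative index -1 maps to positive index 6 + (-1) = 5. lst[5] = 47.
Sum: 90 + 47 = 137.

137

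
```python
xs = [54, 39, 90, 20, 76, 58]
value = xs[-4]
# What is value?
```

xs has length 6. Negative index -4 maps to positive index 6 + (-4) = 2. xs[2] = 90.

90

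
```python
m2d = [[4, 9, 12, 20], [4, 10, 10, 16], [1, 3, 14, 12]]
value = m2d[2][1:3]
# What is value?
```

m2d[2] = [1, 3, 14, 12]. m2d[2] has length 4. The slice m2d[2][1:3] selects indices [1, 2] (1->3, 2->14), giving [3, 14].

[3, 14]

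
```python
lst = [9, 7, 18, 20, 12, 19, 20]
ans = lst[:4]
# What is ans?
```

lst has length 7. The slice lst[:4] selects indices [0, 1, 2, 3] (0->9, 1->7, 2->18, 3->20), giving [9, 7, 18, 20].

[9, 7, 18, 20]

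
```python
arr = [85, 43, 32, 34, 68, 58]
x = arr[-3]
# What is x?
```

arr has length 6. Negative index -3 maps to positive index 6 + (-3) = 3. arr[3] = 34.

34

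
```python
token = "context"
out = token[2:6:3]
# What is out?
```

token has length 7. The slice token[2:6:3] selects indices [2, 5] (2->'n', 5->'x'), giving 'nx'.

'nx'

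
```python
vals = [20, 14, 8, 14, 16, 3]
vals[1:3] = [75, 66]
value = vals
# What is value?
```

vals starts as [20, 14, 8, 14, 16, 3] (length 6). The slice vals[1:3] covers indices [1, 2] with values [14, 8]. Replacing that slice with [75, 66] (same length) produces [20, 75, 66, 14, 16, 3].

[20, 75, 66, 14, 16, 3]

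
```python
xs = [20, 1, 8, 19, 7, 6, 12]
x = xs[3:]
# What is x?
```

xs has length 7. The slice xs[3:] selects indices [3, 4, 5, 6] (3->19, 4->7, 5->6, 6->12), giving [19, 7, 6, 12].

[19, 7, 6, 12]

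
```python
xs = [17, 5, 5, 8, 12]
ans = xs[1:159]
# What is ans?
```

xs has length 5. The slice xs[1:159] selects indices [1, 2, 3, 4] (1->5, 2->5, 3->8, 4->12), giving [5, 5, 8, 12].

[5, 5, 8, 12]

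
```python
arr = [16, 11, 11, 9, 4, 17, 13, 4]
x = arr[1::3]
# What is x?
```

arr has length 8. The slice arr[1::3] selects indices [1, 4, 7] (1->11, 4->4, 7->4), giving [11, 4, 4].

[11, 4, 4]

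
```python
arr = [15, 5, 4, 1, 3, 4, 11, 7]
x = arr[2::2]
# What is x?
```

arr has length 8. The slice arr[2::2] selects indices [2, 4, 6] (2->4, 4->3, 6->11), giving [4, 3, 11].

[4, 3, 11]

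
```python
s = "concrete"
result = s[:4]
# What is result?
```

s has length 8. The slice s[:4] selects indices [0, 1, 2, 3] (0->'c', 1->'o', 2->'n', 3->'c'), giving 'conc'.

'conc'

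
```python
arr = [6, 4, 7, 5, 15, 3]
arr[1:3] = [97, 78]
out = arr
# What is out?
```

arr starts as [6, 4, 7, 5, 15, 3] (length 6). The slice arr[1:3] covers indices [1, 2] with values [4, 7]. Replacing that slice with [97, 78] (same length) produces [6, 97, 78, 5, 15, 3].

[6, 97, 78, 5, 15, 3]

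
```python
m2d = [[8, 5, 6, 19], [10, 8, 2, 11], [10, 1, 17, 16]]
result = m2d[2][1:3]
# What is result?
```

m2d[2] = [10, 1, 17, 16]. m2d[2] has length 4. The slice m2d[2][1:3] selects indices [1, 2] (1->1, 2->17), giving [1, 17].

[1, 17]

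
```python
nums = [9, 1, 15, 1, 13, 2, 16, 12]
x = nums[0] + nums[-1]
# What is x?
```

nums has length 8. nums[0] = 9.
nums has length 8. Negative index -1 maps to positive index 8 + (-1) = 7. nums[7] = 12.
Sum: 9 + 12 = 21.

21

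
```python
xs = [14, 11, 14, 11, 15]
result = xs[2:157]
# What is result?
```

xs has length 5. The slice xs[2:157] selects indices [2, 3, 4] (2->14, 3->11, 4->15), giving [14, 11, 15].

[14, 11, 15]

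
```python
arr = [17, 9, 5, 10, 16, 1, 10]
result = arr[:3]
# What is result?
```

arr has length 7. The slice arr[:3] selects indices [0, 1, 2] (0->17, 1->9, 2->5), giving [17, 9, 5].

[17, 9, 5]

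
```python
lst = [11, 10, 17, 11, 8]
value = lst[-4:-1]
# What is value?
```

lst has length 5. The slice lst[-4:-1] selects indices [1, 2, 3] (1->10, 2->17, 3->11), giving [10, 17, 11].

[10, 17, 11]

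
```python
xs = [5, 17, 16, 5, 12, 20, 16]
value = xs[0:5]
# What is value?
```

xs has length 7. The slice xs[0:5] selects indices [0, 1, 2, 3, 4] (0->5, 1->17, 2->16, 3->5, 4->12), giving [5, 17, 16, 5, 12].

[5, 17, 16, 5, 12]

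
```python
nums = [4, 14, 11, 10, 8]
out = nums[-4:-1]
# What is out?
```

nums has length 5. The slice nums[-4:-1] selects indices [1, 2, 3] (1->14, 2->11, 3->10), giving [14, 11, 10].

[14, 11, 10]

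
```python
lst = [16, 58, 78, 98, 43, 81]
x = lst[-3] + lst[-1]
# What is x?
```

lst has length 6. Negative index -3 maps to positive index 6 + (-3) = 3. lst[3] = 98.
lst has length 6. Negative index -1 maps to positive index 6 + (-1) = 5. lst[5] = 81.
Sum: 98 + 81 = 179.

179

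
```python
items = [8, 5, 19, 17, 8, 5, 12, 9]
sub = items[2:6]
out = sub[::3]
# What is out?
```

items has length 8. The slice items[2:6] selects indices [2, 3, 4, 5] (2->19, 3->17, 4->8, 5->5), giving [19, 17, 8, 5]. So sub = [19, 17, 8, 5]. sub has length 4. The slice sub[::3] selects indices [0, 3] (0->19, 3->5), giving [19, 5].

[19, 5]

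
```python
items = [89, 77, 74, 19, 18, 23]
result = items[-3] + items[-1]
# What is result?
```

items has length 6. Negative index -3 maps to positive index 6 + (-3) = 3. items[3] = 19.
items has length 6. Negative index -1 maps to positive index 6 + (-1) = 5. items[5] = 23.
Sum: 19 + 23 = 42.

42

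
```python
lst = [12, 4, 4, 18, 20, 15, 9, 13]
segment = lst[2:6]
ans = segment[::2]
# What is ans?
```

lst has length 8. The slice lst[2:6] selects indices [2, 3, 4, 5] (2->4, 3->18, 4->20, 5->15), giving [4, 18, 20, 15]. So segment = [4, 18, 20, 15]. segment has length 4. The slice segment[::2] selects indices [0, 2] (0->4, 2->20), giving [4, 20].

[4, 20]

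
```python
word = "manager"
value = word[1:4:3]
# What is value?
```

word has length 7. The slice word[1:4:3] selects indices [1] (1->'a'), giving 'a'.

'a'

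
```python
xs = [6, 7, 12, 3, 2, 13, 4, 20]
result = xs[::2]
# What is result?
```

xs has length 8. The slice xs[::2] selects indices [0, 2, 4, 6] (0->6, 2->12, 4->2, 6->4), giving [6, 12, 2, 4].

[6, 12, 2, 4]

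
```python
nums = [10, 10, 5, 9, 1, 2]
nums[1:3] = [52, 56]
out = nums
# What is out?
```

nums starts as [10, 10, 5, 9, 1, 2] (length 6). The slice nums[1:3] covers indices [1, 2] with values [10, 5]. Replacing that slice with [52, 56] (same length) produces [10, 52, 56, 9, 1, 2].

[10, 52, 56, 9, 1, 2]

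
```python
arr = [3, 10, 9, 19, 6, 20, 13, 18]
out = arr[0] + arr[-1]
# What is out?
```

arr has length 8. arr[0] = 3.
arr has length 8. Negative index -1 maps to positive index 8 + (-1) = 7. arr[7] = 18.
Sum: 3 + 18 = 21.

21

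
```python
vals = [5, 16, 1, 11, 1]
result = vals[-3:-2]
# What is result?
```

vals has length 5. The slice vals[-3:-2] selects indices [2] (2->1), giving [1].

[1]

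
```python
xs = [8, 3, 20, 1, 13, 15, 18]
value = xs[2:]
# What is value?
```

xs has length 7. The slice xs[2:] selects indices [2, 3, 4, 5, 6] (2->20, 3->1, 4->13, 5->15, 6->18), giving [20, 1, 13, 15, 18].

[20, 1, 13, 15, 18]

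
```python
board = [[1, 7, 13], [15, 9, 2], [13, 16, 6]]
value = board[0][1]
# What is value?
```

board[0] = [1, 7, 13]. Taking column 1 of that row yields 7.

7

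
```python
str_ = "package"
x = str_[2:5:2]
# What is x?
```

str_ has length 7. The slice str_[2:5:2] selects indices [2, 4] (2->'c', 4->'a'), giving 'ca'.

'ca'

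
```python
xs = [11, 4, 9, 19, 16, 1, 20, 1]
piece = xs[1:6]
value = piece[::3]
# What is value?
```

xs has length 8. The slice xs[1:6] selects indices [1, 2, 3, 4, 5] (1->4, 2->9, 3->19, 4->16, 5->1), giving [4, 9, 19, 16, 1]. So piece = [4, 9, 19, 16, 1]. piece has length 5. The slice piece[::3] selects indices [0, 3] (0->4, 3->16), giving [4, 16].

[4, 16]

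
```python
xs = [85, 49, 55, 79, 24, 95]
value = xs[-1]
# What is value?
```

xs has length 6. Negative index -1 maps to positive index 6 + (-1) = 5. xs[5] = 95.

95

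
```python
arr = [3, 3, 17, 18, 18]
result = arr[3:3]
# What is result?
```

arr has length 5. The slice arr[3:3] resolves to an empty index range, so the result is [].

[]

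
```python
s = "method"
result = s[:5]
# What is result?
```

s has length 6. The slice s[:5] selects indices [0, 1, 2, 3, 4] (0->'m', 1->'e', 2->'t', 3->'h', 4->'o'), giving 'metho'.

'metho'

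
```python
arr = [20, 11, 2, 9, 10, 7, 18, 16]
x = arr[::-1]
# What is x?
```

arr has length 8. The slice arr[::-1] selects indices [7, 6, 5, 4, 3, 2, 1, 0] (7->16, 6->18, 5->7, 4->10, 3->9, 2->2, 1->11, 0->20), giving [16, 18, 7, 10, 9, 2, 11, 20].

[16, 18, 7, 10, 9, 2, 11, 20]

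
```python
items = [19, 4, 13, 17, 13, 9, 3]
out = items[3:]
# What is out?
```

items has length 7. The slice items[3:] selects indices [3, 4, 5, 6] (3->17, 4->13, 5->9, 6->3), giving [17, 13, 9, 3].

[17, 13, 9, 3]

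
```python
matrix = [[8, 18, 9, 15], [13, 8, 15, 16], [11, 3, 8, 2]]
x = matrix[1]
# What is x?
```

matrix has 3 rows. Row 1 is [13, 8, 15, 16].

[13, 8, 15, 16]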